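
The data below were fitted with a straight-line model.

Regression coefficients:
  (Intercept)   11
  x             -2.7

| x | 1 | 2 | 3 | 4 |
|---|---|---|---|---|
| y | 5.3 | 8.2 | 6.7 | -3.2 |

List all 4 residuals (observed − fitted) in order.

-3, 2.6, 3.8, -3.4

x=1: ŷ = 11 − 2.7·1 = 8.3; e = 5.3 − 8.3 = -3
x=2: ŷ = 11 − 2.7·2 = 5.6; e = 8.2 − 5.6 = 2.6
x=3: ŷ = 11 − 2.7·3 = 2.9; e = 6.7 − 2.9 = 3.8
x=4: ŷ = 11 − 2.7·4 = 0.2; e = -3.2 − 0.2 = -3.4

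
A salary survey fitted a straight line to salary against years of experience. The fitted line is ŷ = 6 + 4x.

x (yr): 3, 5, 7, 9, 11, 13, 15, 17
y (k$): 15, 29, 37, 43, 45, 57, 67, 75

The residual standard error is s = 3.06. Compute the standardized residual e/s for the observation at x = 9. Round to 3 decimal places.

ŷ = 6 + 4·9 = 42
e = 43 − 42 = 1
e/s = 1 / 3.06 = 0.327

0.327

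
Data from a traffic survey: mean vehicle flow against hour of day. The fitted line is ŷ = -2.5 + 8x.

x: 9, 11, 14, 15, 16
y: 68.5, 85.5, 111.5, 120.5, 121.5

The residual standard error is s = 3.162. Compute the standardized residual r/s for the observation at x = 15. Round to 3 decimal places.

ŷ = -2.5 + 8·15 = 117.5
r = 120.5 − 117.5 = 3
r/s = 3 / 3.162 = 0.949

0.949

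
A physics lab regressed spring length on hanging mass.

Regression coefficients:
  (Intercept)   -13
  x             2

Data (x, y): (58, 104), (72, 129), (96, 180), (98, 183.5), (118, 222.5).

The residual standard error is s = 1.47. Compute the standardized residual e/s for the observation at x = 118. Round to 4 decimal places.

-0.3401

ŷ = -13 + 2·118 = 223
e = 222.5 − 223 = -0.5
e/s = -0.5 / 1.47 = -0.3401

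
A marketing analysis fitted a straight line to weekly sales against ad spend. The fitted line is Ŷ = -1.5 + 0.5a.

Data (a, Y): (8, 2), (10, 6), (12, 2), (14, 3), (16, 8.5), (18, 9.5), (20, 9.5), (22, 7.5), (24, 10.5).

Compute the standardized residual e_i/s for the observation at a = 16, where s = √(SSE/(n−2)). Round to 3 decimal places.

a=8: Ŷ = -1.5 + 0.5·8 = 2.5; e = 2 − 2.5 = -0.5
a=10: Ŷ = -1.5 + 0.5·10 = 3.5; e = 6 − 3.5 = 2.5
a=12: Ŷ = -1.5 + 0.5·12 = 4.5; e = 2 − 4.5 = -2.5
a=14: Ŷ = -1.5 + 0.5·14 = 5.5; e = 3 − 5.5 = -2.5
a=16: Ŷ = -1.5 + 0.5·16 = 6.5; e = 8.5 − 6.5 = 2
a=18: Ŷ = -1.5 + 0.5·18 = 7.5; e = 9.5 − 7.5 = 2
a=20: Ŷ = -1.5 + 0.5·20 = 8.5; e = 9.5 − 8.5 = 1
a=22: Ŷ = -1.5 + 0.5·22 = 9.5; e = 7.5 − 9.5 = -2
a=24: Ŷ = -1.5 + 0.5·24 = 10.5; e = 10.5 − 10.5 = 0
SSE = 0.25 + 6.25 + 6.25 + 6.25 + 4 + 4 + 1 + 4 + 0 = 32
s = √(32/7) = 2.13809
e/s = 2 / 2.13809 = 0.935

0.935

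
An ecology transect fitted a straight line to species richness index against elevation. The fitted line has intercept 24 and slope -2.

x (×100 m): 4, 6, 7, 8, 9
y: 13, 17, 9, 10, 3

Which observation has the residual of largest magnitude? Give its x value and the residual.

x=4: ŷ = 24 − 2·4 = 16; e = 13 − 16 = -3
x=6: ŷ = 24 − 2·6 = 12; e = 17 − 12 = 5
x=7: ŷ = 24 − 2·7 = 10; e = 9 − 10 = -1
x=8: ŷ = 24 − 2·8 = 8; e = 10 − 8 = 2
x=9: ŷ = 24 − 2·9 = 6; e = 3 − 6 = -3
Largest |e| is 5 at x = 6, residual 5.

x = 6, e = 5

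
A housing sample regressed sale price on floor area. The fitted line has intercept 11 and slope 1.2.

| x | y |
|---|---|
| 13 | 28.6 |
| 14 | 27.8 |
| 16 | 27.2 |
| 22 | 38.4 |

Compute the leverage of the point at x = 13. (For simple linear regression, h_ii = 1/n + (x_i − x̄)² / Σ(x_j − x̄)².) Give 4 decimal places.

x̄ = (13 + 14 + 16 + 22)/4 = 16.25
Σ(x − x̄)² = 10.5625 + 5.0625 + 0.0625 + 33.0625 = 48.75
h = 1/4 + (-3.25)²/48.75 = 0.25 + 0.216667 = 0.4667

h = 0.4667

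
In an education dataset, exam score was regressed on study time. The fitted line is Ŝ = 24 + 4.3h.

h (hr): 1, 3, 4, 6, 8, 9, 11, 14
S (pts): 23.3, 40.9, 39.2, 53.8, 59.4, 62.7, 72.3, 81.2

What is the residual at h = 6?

Ŝ = 24 + 4.3·6 = 49.8
e = 53.8 − 49.8 = 4

e = 4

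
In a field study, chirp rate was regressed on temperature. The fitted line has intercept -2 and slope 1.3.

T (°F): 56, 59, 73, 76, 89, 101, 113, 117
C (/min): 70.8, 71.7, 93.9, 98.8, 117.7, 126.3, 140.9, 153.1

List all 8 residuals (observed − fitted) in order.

0, -3, 1, 2, 4, -3, -4, 3

T=56: Ĉ = -2 + 1.3·56 = 70.8; r = 70.8 − 70.8 = 0
T=59: Ĉ = -2 + 1.3·59 = 74.7; r = 71.7 − 74.7 = -3
T=73: Ĉ = -2 + 1.3·73 = 92.9; r = 93.9 − 92.9 = 1
T=76: Ĉ = -2 + 1.3·76 = 96.8; r = 98.8 − 96.8 = 2
T=89: Ĉ = -2 + 1.3·89 = 113.7; r = 117.7 − 113.7 = 4
T=101: Ĉ = -2 + 1.3·101 = 129.3; r = 126.3 − 129.3 = -3
T=113: Ĉ = -2 + 1.3·113 = 144.9; r = 140.9 − 144.9 = -4
T=117: Ĉ = -2 + 1.3·117 = 150.1; r = 153.1 − 150.1 = 3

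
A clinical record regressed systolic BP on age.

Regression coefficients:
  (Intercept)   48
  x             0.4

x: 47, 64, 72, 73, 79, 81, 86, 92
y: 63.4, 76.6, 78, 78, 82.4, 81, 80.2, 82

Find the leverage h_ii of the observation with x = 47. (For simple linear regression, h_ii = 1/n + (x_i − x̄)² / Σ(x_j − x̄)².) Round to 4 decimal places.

x̄ = (47 + 64 + 72 + 73 + 79 + 81 + 86 + 92)/8 = 74.25
Σ(x − x̄)² = 742.562 + 105.062 + 5.0625 + 1.5625 + 22.5625 + 45.5625 + 138.062 + 315.062 = 1375.5
h = 1/8 + (-27.25)²/1375.5 = 0.125 + 0.539849 = 0.6648

h = 0.6648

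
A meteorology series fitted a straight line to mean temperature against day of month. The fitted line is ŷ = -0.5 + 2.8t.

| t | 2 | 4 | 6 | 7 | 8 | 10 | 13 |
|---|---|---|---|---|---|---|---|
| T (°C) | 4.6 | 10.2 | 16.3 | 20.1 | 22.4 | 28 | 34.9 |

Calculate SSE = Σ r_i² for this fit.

t=2: ŷ = -0.5 + 2.8·2 = 5.1; r = 4.6 − 5.1 = -0.5
t=4: ŷ = -0.5 + 2.8·4 = 10.7; r = 10.2 − 10.7 = -0.5
t=6: ŷ = -0.5 + 2.8·6 = 16.3; r = 16.3 − 16.3 = 0
t=7: ŷ = -0.5 + 2.8·7 = 19.1; r = 20.1 − 19.1 = 1
t=8: ŷ = -0.5 + 2.8·8 = 21.9; r = 22.4 − 21.9 = 0.5
t=10: ŷ = -0.5 + 2.8·10 = 27.5; r = 28 − 27.5 = 0.5
t=13: ŷ = -0.5 + 2.8·13 = 35.9; r = 34.9 − 35.9 = -1
SSE = 0.25 + 0.25 + 0 + 1 + 0.25 + 0.25 + 1 = 3

SSE = 3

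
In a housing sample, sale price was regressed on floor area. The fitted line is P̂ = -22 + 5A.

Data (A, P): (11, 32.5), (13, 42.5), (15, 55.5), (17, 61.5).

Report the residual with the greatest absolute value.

e = 2.5

A=11: P̂ = -22 + 5·11 = 33; e = 32.5 − 33 = -0.5
A=13: P̂ = -22 + 5·13 = 43; e = 42.5 − 43 = -0.5
A=15: P̂ = -22 + 5·15 = 53; e = 55.5 − 53 = 2.5
A=17: P̂ = -22 + 5·17 = 63; e = 61.5 − 63 = -1.5
Largest |e| is 2.5 at A = 15, residual 2.5.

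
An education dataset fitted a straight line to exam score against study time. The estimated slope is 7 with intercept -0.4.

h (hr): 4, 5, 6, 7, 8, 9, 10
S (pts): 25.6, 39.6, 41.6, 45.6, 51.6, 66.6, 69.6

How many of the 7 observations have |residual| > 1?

5

h=4: ŷ = -0.4 + 7·4 = 27.6; e = 25.6 − 27.6 = -2
h=5: ŷ = -0.4 + 7·5 = 34.6; e = 39.6 − 34.6 = 5
h=6: ŷ = -0.4 + 7·6 = 41.6; e = 41.6 − 41.6 = 0
h=7: ŷ = -0.4 + 7·7 = 48.6; e = 45.6 − 48.6 = -3
h=8: ŷ = -0.4 + 7·8 = 55.6; e = 51.6 − 55.6 = -4
h=9: ŷ = -0.4 + 7·9 = 62.6; e = 66.6 − 62.6 = 4
h=10: ŷ = -0.4 + 7·10 = 69.6; e = 69.6 − 69.6 = 0
|e| > 1: h=4 (|e|=2), h=5 (|e|=5), h=7 (|e|=3), h=8 (|e|=4), h=9 (|e|=4) → 5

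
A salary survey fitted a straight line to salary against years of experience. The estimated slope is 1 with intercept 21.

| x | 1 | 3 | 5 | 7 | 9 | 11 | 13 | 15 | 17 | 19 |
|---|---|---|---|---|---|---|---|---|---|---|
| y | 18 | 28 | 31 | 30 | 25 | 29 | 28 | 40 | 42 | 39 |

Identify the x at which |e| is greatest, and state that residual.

x=1: ŷ = 21 + 1 = 22; e = 18 − 22 = -4
x=3: ŷ = 21 + 3 = 24; e = 28 − 24 = 4
x=5: ŷ = 21 + 5 = 26; e = 31 − 26 = 5
x=7: ŷ = 21 + 7 = 28; e = 30 − 28 = 2
x=9: ŷ = 21 + 9 = 30; e = 25 − 30 = -5
x=11: ŷ = 21 + 11 = 32; e = 29 − 32 = -3
x=13: ŷ = 21 + 13 = 34; e = 28 − 34 = -6
x=15: ŷ = 21 + 15 = 36; e = 40 − 36 = 4
x=17: ŷ = 21 + 17 = 38; e = 42 − 38 = 4
x=19: ŷ = 21 + 19 = 40; e = 39 − 40 = -1
Largest |e| is 6 at x = 13, residual -6.

x = 13, e = -6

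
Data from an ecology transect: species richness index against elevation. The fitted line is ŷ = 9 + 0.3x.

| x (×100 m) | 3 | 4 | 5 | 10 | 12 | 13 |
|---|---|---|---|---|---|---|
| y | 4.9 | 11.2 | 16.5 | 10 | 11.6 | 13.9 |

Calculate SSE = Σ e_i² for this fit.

SSE = 68

x=3: ŷ = 9 + 0.3·3 = 9.9; e = 4.9 − 9.9 = -5
x=4: ŷ = 9 + 0.3·4 = 10.2; e = 11.2 − 10.2 = 1
x=5: ŷ = 9 + 0.3·5 = 10.5; e = 16.5 − 10.5 = 6
x=10: ŷ = 9 + 0.3·10 = 12; e = 10 − 12 = -2
x=12: ŷ = 9 + 0.3·12 = 12.6; e = 11.6 − 12.6 = -1
x=13: ŷ = 9 + 0.3·13 = 12.9; e = 13.9 − 12.9 = 1
SSE = 25 + 1 + 36 + 4 + 1 + 1 = 68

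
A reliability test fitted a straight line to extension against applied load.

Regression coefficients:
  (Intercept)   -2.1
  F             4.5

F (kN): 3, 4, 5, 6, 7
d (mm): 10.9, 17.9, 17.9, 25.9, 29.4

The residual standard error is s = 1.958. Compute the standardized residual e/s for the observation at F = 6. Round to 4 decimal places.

0.5107

ŷ = -2.1 + 4.5·6 = 24.9
e = 25.9 − 24.9 = 1
e/s = 1 / 1.958 = 0.5107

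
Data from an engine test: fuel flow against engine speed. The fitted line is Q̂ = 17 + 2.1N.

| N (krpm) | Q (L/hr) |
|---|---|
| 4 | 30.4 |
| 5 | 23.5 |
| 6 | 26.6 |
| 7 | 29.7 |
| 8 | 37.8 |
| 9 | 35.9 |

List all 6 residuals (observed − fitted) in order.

N=4: Q̂ = 17 + 2.1·4 = 25.4; r = 30.4 − 25.4 = 5
N=5: Q̂ = 17 + 2.1·5 = 27.5; r = 23.5 − 27.5 = -4
N=6: Q̂ = 17 + 2.1·6 = 29.6; r = 26.6 − 29.6 = -3
N=7: Q̂ = 17 + 2.1·7 = 31.7; r = 29.7 − 31.7 = -2
N=8: Q̂ = 17 + 2.1·8 = 33.8; r = 37.8 − 33.8 = 4
N=9: Q̂ = 17 + 2.1·9 = 35.9; r = 35.9 − 35.9 = 0

5, -4, -3, -2, 4, 0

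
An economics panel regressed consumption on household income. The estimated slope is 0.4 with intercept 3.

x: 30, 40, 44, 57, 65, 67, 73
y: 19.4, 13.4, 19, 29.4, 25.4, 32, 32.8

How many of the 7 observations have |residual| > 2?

5

x=30: ŷ = 3 + 0.4·30 = 15; e = 19.4 − 15 = 4.4
x=40: ŷ = 3 + 0.4·40 = 19; e = 13.4 − 19 = -5.6
x=44: ŷ = 3 + 0.4·44 = 20.6; e = 19 − 20.6 = -1.6
x=57: ŷ = 3 + 0.4·57 = 25.8; e = 29.4 − 25.8 = 3.6
x=65: ŷ = 3 + 0.4·65 = 29; e = 25.4 − 29 = -3.6
x=67: ŷ = 3 + 0.4·67 = 29.8; e = 32 − 29.8 = 2.2
x=73: ŷ = 3 + 0.4·73 = 32.2; e = 32.8 − 32.2 = 0.6
|e| > 2: x=30 (|e|=4.4), x=40 (|e|=5.6), x=57 (|e|=3.6), x=65 (|e|=3.6), x=67 (|e|=2.2) → 5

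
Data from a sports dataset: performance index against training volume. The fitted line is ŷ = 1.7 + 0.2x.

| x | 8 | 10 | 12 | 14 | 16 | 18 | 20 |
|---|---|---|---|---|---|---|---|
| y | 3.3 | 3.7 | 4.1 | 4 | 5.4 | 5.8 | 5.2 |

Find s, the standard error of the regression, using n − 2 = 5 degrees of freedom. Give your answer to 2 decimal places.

x=8: ŷ = 1.7 + 0.2·8 = 3.3; r = 3.3 − 3.3 = 0
x=10: ŷ = 1.7 + 0.2·10 = 3.7; r = 3.7 − 3.7 = 0
x=12: ŷ = 1.7 + 0.2·12 = 4.1; r = 4.1 − 4.1 = 0
x=14: ŷ = 1.7 + 0.2·14 = 4.5; r = 4 − 4.5 = -0.5
x=16: ŷ = 1.7 + 0.2·16 = 4.9; r = 5.4 − 4.9 = 0.5
x=18: ŷ = 1.7 + 0.2·18 = 5.3; r = 5.8 − 5.3 = 0.5
x=20: ŷ = 1.7 + 0.2·20 = 5.7; r = 5.2 − 5.7 = -0.5
SSE = 0 + 0 + 0 + 0.25 + 0.25 + 0.25 + 0.25 = 1
s = √(1/5) = √0.2 ≈ 0.45

s = 0.45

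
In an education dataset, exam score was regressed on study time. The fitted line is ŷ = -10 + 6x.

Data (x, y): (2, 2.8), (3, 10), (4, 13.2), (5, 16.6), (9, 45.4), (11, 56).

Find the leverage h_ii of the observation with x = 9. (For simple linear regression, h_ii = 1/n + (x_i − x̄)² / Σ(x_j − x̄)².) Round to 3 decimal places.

h = 0.342

x̄ = (2 + 3 + 4 + 5 + 9 + 11)/6 = 5.66667
Σ(x − x̄)² = 13.4444 + 7.11111 + 2.77778 + 0.444444 + 11.1111 + 28.4444 = 63.3333
h = 1/6 + (3.33333)²/63.3333 = 0.166667 + 0.175439 = 0.342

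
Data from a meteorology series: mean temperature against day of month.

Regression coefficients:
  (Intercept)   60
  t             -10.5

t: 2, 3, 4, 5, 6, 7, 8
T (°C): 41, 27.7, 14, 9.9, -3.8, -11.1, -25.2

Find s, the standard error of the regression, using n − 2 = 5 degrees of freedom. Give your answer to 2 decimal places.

t=2: ŷ = 60 − 10.5·2 = 39; e = 41 − 39 = 2
t=3: ŷ = 60 − 10.5·3 = 28.5; e = 27.7 − 28.5 = -0.8
t=4: ŷ = 60 − 10.5·4 = 18; e = 14 − 18 = -4
t=5: ŷ = 60 − 10.5·5 = 7.5; e = 9.9 − 7.5 = 2.4
t=6: ŷ = 60 − 10.5·6 = -3; e = -3.8 − (-3) = -0.8
t=7: ŷ = 60 − 10.5·7 = -13.5; e = -11.1 − (-13.5) = 2.4
t=8: ŷ = 60 − 10.5·8 = -24; e = -25.2 − (-24) = -1.2
SSE = 4 + 0.64 + 16 + 5.76 + 0.64 + 5.76 + 1.44 = 34.24
s = √(34.24/5) = √6.848 ≈ 2.62

s = 2.62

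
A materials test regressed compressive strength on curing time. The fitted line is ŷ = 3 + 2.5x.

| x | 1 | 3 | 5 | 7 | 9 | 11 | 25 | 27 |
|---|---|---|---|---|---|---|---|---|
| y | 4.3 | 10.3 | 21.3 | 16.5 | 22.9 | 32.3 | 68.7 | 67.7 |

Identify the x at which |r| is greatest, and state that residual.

x = 5, r = 5.8

x=1: ŷ = 3 + 2.5·1 = 5.5; r = 4.3 − 5.5 = -1.2
x=3: ŷ = 3 + 2.5·3 = 10.5; r = 10.3 − 10.5 = -0.2
x=5: ŷ = 3 + 2.5·5 = 15.5; r = 21.3 − 15.5 = 5.8
x=7: ŷ = 3 + 2.5·7 = 20.5; r = 16.5 − 20.5 = -4
x=9: ŷ = 3 + 2.5·9 = 25.5; r = 22.9 − 25.5 = -2.6
x=11: ŷ = 3 + 2.5·11 = 30.5; r = 32.3 − 30.5 = 1.8
x=25: ŷ = 3 + 2.5·25 = 65.5; r = 68.7 − 65.5 = 3.2
x=27: ŷ = 3 + 2.5·27 = 70.5; r = 67.7 − 70.5 = -2.8
Largest |r| is 5.8 at x = 5, residual 5.8.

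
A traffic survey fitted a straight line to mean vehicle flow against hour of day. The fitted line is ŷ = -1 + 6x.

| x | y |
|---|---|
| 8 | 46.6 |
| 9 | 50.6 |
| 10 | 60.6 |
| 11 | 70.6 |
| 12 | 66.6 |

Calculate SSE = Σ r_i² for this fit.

SSE = 59.2

x=8: ŷ = -1 + 6·8 = 47; r = 46.6 − 47 = -0.4
x=9: ŷ = -1 + 6·9 = 53; r = 50.6 − 53 = -2.4
x=10: ŷ = -1 + 6·10 = 59; r = 60.6 − 59 = 1.6
x=11: ŷ = -1 + 6·11 = 65; r = 70.6 − 65 = 5.6
x=12: ŷ = -1 + 6·12 = 71; r = 66.6 − 71 = -4.4
SSE = 0.16 + 5.76 + 2.56 + 31.36 + 19.36 = 59.2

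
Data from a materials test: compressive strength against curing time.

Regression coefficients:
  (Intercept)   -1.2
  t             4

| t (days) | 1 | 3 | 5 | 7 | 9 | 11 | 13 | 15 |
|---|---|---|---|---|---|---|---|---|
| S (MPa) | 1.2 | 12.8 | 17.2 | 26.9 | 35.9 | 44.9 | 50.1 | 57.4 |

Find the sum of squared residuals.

t=1: ŷ = -1.2 + 4·1 = 2.8; e = 1.2 − 2.8 = -1.6
t=3: ŷ = -1.2 + 4·3 = 10.8; e = 12.8 − 10.8 = 2
t=5: ŷ = -1.2 + 4·5 = 18.8; e = 17.2 − 18.8 = -1.6
t=7: ŷ = -1.2 + 4·7 = 26.8; e = 26.9 − 26.8 = 0.1
t=9: ŷ = -1.2 + 4·9 = 34.8; e = 35.9 − 34.8 = 1.1
t=11: ŷ = -1.2 + 4·11 = 42.8; e = 44.9 − 42.8 = 2.1
t=13: ŷ = -1.2 + 4·13 = 50.8; e = 50.1 − 50.8 = -0.7
t=15: ŷ = -1.2 + 4·15 = 58.8; e = 57.4 − 58.8 = -1.4
SSE = 2.56 + 4 + 2.56 + 0.01 + 1.21 + 4.41 + 0.49 + 1.96 = 17.2

SSE = 17.2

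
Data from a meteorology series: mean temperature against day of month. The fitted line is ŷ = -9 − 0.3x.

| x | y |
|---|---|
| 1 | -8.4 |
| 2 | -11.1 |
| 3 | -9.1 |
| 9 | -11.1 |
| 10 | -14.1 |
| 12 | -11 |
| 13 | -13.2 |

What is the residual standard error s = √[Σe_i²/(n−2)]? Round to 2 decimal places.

s = 1.49

x=1: ŷ = -9 − 0.3·1 = -9.3; e = -8.4 − (-9.3) = 0.9
x=2: ŷ = -9 − 0.3·2 = -9.6; e = -11.1 − (-9.6) = -1.5
x=3: ŷ = -9 − 0.3·3 = -9.9; e = -9.1 − (-9.9) = 0.8
x=9: ŷ = -9 − 0.3·9 = -11.7; e = -11.1 − (-11.7) = 0.6
x=10: ŷ = -9 − 0.3·10 = -12; e = -14.1 − (-12) = -2.1
x=12: ŷ = -9 − 0.3·12 = -12.6; e = -11 − (-12.6) = 1.6
x=13: ŷ = -9 − 0.3·13 = -12.9; e = -13.2 − (-12.9) = -0.3
SSE = 0.81 + 2.25 + 0.64 + 0.36 + 4.41 + 2.56 + 0.09 = 11.12
s = √(11.12/5) = √2.224 ≈ 1.49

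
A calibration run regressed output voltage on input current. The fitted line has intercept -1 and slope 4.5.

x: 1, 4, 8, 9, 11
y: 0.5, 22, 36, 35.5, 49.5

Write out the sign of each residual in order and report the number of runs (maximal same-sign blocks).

x=1: ŷ = -1 + 4.5·1 = 3.5; e = 0.5 − 3.5 = -3
x=4: ŷ = -1 + 4.5·4 = 17; e = 22 − 17 = 5
x=8: ŷ = -1 + 4.5·8 = 35; e = 36 − 35 = 1
x=9: ŷ = -1 + 4.5·9 = 39.5; e = 35.5 − 39.5 = -4
x=11: ŷ = -1 + 4.5·11 = 48.5; e = 49.5 − 48.5 = 1
Signs: − + + − +
Runs: −×1, +×2, −×1, +×1 → 4

4 runs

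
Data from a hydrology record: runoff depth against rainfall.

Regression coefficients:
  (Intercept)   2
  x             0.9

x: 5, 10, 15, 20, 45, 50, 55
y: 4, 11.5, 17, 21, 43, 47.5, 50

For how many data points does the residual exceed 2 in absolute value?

1

x=5: ŷ = 2 + 0.9·5 = 6.5; e = 4 − 6.5 = -2.5
x=10: ŷ = 2 + 0.9·10 = 11; e = 11.5 − 11 = 0.5
x=15: ŷ = 2 + 0.9·15 = 15.5; e = 17 − 15.5 = 1.5
x=20: ŷ = 2 + 0.9·20 = 20; e = 21 − 20 = 1
x=45: ŷ = 2 + 0.9·45 = 42.5; e = 43 − 42.5 = 0.5
x=50: ŷ = 2 + 0.9·50 = 47; e = 47.5 − 47 = 0.5
x=55: ŷ = 2 + 0.9·55 = 51.5; e = 50 − 51.5 = -1.5
|e| > 2: x=5 (|e|=2.5) → 1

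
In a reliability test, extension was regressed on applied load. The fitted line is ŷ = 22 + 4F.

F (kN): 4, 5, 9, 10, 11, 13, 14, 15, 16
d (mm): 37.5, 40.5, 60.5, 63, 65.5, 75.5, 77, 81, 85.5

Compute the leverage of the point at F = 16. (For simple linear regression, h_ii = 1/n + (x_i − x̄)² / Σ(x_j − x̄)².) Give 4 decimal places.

F̄ = (4 + 5 + 9 + 10 + 11 + 13 + 14 + 15 + 16)/9 = 10.7778
Σ(F − F̄)² = 45.9383 + 33.3827 + 3.16049 + 0.604938 + 0.0493827 + 4.93827 + 10.3827 + 17.8272 + 27.2716 = 143.556
h = 1/9 + (5.22222)²/143.556 = 0.111111 + 0.189972 = 0.3011

h = 0.3011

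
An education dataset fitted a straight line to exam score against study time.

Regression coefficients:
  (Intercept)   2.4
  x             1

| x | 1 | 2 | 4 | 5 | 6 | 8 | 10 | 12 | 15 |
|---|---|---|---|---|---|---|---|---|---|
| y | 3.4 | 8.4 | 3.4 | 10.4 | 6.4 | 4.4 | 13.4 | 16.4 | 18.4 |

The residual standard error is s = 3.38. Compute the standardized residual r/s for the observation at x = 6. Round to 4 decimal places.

-0.5917

ŷ = 2.4 + 6 = 8.4
r = 6.4 − 8.4 = -2
r/s = -2 / 3.38 = -0.5917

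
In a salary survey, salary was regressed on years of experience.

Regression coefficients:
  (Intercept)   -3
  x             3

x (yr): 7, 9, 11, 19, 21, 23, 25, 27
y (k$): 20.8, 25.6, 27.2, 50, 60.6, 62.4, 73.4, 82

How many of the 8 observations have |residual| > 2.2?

5

x=7: ŷ = -3 + 3·7 = 18; e = 20.8 − 18 = 2.8
x=9: ŷ = -3 + 3·9 = 24; e = 25.6 − 24 = 1.6
x=11: ŷ = -3 + 3·11 = 30; e = 27.2 − 30 = -2.8
x=19: ŷ = -3 + 3·19 = 54; e = 50 − 54 = -4
x=21: ŷ = -3 + 3·21 = 60; e = 60.6 − 60 = 0.6
x=23: ŷ = -3 + 3·23 = 66; e = 62.4 − 66 = -3.6
x=25: ŷ = -3 + 3·25 = 72; e = 73.4 − 72 = 1.4
x=27: ŷ = -3 + 3·27 = 78; e = 82 − 78 = 4
|e| > 2.2: x=7 (|e|=2.8), x=11 (|e|=2.8), x=19 (|e|=4), x=23 (|e|=3.6), x=27 (|e|=4) → 5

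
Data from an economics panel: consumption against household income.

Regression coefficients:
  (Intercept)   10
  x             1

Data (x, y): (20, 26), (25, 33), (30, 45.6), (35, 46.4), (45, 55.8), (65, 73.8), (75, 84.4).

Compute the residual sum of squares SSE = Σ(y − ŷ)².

SSE = 55.76

x=20: ŷ = 10 + 20 = 30; r = 26 − 30 = -4
x=25: ŷ = 10 + 25 = 35; r = 33 − 35 = -2
x=30: ŷ = 10 + 30 = 40; r = 45.6 − 40 = 5.6
x=35: ŷ = 10 + 35 = 45; r = 46.4 − 45 = 1.4
x=45: ŷ = 10 + 45 = 55; r = 55.8 − 55 = 0.8
x=65: ŷ = 10 + 65 = 75; r = 73.8 − 75 = -1.2
x=75: ŷ = 10 + 75 = 85; r = 84.4 − 85 = -0.6
SSE = 16 + 4 + 31.36 + 1.96 + 0.64 + 1.44 + 0.36 = 55.76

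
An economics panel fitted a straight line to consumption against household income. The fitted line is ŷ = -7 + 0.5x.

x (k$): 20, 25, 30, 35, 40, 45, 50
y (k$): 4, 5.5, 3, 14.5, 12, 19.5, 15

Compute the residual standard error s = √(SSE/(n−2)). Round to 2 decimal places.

x=20: ŷ = -7 + 0.5·20 = 3; r = 4 − 3 = 1
x=25: ŷ = -7 + 0.5·25 = 5.5; r = 5.5 − 5.5 = 0
x=30: ŷ = -7 + 0.5·30 = 8; r = 3 − 8 = -5
x=35: ŷ = -7 + 0.5·35 = 10.5; r = 14.5 − 10.5 = 4
x=40: ŷ = -7 + 0.5·40 = 13; r = 12 − 13 = -1
x=45: ŷ = -7 + 0.5·45 = 15.5; r = 19.5 − 15.5 = 4
x=50: ŷ = -7 + 0.5·50 = 18; r = 15 − 18 = -3
SSE = 1 + 0 + 25 + 16 + 1 + 16 + 9 = 68
s = √(68/5) = √13.6 ≈ 3.69

s = 3.69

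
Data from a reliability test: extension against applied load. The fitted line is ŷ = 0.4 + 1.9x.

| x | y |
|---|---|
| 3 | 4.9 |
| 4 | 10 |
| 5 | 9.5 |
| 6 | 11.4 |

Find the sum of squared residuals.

x=3: ŷ = 0.4 + 1.9·3 = 6.1; r = 4.9 − 6.1 = -1.2
x=4: ŷ = 0.4 + 1.9·4 = 8; r = 10 − 8 = 2
x=5: ŷ = 0.4 + 1.9·5 = 9.9; r = 9.5 − 9.9 = -0.4
x=6: ŷ = 0.4 + 1.9·6 = 11.8; r = 11.4 − 11.8 = -0.4
SSE = 1.44 + 4 + 0.16 + 0.16 = 5.76

SSE = 5.76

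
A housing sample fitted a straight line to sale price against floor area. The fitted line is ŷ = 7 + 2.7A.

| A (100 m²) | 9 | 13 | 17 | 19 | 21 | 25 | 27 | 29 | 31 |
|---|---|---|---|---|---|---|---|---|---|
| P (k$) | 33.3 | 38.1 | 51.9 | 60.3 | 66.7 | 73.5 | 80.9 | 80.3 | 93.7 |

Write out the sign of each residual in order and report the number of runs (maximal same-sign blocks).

7 runs

A=9: ŷ = 7 + 2.7·9 = 31.3; e = 33.3 − 31.3 = 2
A=13: ŷ = 7 + 2.7·13 = 42.1; e = 38.1 − 42.1 = -4
A=17: ŷ = 7 + 2.7·17 = 52.9; e = 51.9 − 52.9 = -1
A=19: ŷ = 7 + 2.7·19 = 58.3; e = 60.3 − 58.3 = 2
A=21: ŷ = 7 + 2.7·21 = 63.7; e = 66.7 − 63.7 = 3
A=25: ŷ = 7 + 2.7·25 = 74.5; e = 73.5 − 74.5 = -1
A=27: ŷ = 7 + 2.7·27 = 79.9; e = 80.9 − 79.9 = 1
A=29: ŷ = 7 + 2.7·29 = 85.3; e = 80.3 − 85.3 = -5
A=31: ŷ = 7 + 2.7·31 = 90.7; e = 93.7 − 90.7 = 3
Signs: + − − + + − + − +
Runs: +×1, −×2, +×2, −×1, +×1, −×1, +×1 → 7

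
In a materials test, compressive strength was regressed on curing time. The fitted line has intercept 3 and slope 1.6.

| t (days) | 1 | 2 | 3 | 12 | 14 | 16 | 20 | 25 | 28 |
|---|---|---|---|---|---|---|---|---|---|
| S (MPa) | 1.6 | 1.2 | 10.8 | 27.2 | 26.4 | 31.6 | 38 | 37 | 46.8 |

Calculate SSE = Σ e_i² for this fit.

SSE = 124

t=1: ŷ = 3 + 1.6·1 = 4.6; e = 1.6 − 4.6 = -3
t=2: ŷ = 3 + 1.6·2 = 6.2; e = 1.2 − 6.2 = -5
t=3: ŷ = 3 + 1.6·3 = 7.8; e = 10.8 − 7.8 = 3
t=12: ŷ = 3 + 1.6·12 = 22.2; e = 27.2 − 22.2 = 5
t=14: ŷ = 3 + 1.6·14 = 25.4; e = 26.4 − 25.4 = 1
t=16: ŷ = 3 + 1.6·16 = 28.6; e = 31.6 − 28.6 = 3
t=20: ŷ = 3 + 1.6·20 = 35; e = 38 − 35 = 3
t=25: ŷ = 3 + 1.6·25 = 43; e = 37 − 43 = -6
t=28: ŷ = 3 + 1.6·28 = 47.8; e = 46.8 − 47.8 = -1
SSE = 9 + 25 + 9 + 25 + 1 + 9 + 9 + 36 + 1 = 124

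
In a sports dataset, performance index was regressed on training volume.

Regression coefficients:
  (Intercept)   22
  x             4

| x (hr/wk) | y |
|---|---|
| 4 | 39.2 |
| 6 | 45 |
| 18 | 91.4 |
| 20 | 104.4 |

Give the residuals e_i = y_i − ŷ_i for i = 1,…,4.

x=4: ŷ = 22 + 4·4 = 38; e = 39.2 − 38 = 1.2
x=6: ŷ = 22 + 4·6 = 46; e = 45 − 46 = -1
x=18: ŷ = 22 + 4·18 = 94; e = 91.4 − 94 = -2.6
x=20: ŷ = 22 + 4·20 = 102; e = 104.4 − 102 = 2.4

1.2, -1, -2.6, 2.4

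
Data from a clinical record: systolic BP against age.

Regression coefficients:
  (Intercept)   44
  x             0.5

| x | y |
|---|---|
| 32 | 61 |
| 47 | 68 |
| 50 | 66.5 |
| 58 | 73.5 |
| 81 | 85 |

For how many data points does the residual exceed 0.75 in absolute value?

x=32: ŷ = 44 + 0.5·32 = 60; e = 61 − 60 = 1
x=47: ŷ = 44 + 0.5·47 = 67.5; e = 68 − 67.5 = 0.5
x=50: ŷ = 44 + 0.5·50 = 69; e = 66.5 − 69 = -2.5
x=58: ŷ = 44 + 0.5·58 = 73; e = 73.5 − 73 = 0.5
x=81: ŷ = 44 + 0.5·81 = 84.5; e = 85 − 84.5 = 0.5
|e| > 0.75: x=32 (|e|=1), x=50 (|e|=2.5) → 2

2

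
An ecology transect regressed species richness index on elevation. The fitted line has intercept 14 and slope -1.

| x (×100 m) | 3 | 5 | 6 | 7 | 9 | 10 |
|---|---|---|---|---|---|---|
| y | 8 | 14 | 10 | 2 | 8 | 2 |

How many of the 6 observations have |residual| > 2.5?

x=3: ŷ = 14 − 3 = 11; e = 8 − 11 = -3
x=5: ŷ = 14 − 5 = 9; e = 14 − 9 = 5
x=6: ŷ = 14 − 6 = 8; e = 10 − 8 = 2
x=7: ŷ = 14 − 7 = 7; e = 2 − 7 = -5
x=9: ŷ = 14 − 9 = 5; e = 8 − 5 = 3
x=10: ŷ = 14 − 10 = 4; e = 2 − 4 = -2
|e| > 2.5: x=3 (|e|=3), x=5 (|e|=5), x=7 (|e|=5), x=9 (|e|=3) → 4

4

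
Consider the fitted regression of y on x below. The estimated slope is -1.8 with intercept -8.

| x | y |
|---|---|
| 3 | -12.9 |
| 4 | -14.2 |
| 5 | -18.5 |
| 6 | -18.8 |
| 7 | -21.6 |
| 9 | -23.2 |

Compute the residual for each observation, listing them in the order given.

x=3: ŷ = -8 − 1.8·3 = -13.4; e = -12.9 − (-13.4) = 0.5
x=4: ŷ = -8 − 1.8·4 = -15.2; e = -14.2 − (-15.2) = 1
x=5: ŷ = -8 − 1.8·5 = -17; e = -18.5 − (-17) = -1.5
x=6: ŷ = -8 − 1.8·6 = -18.8; e = -18.8 − (-18.8) = 0
x=7: ŷ = -8 − 1.8·7 = -20.6; e = -21.6 − (-20.6) = -1
x=9: ŷ = -8 − 1.8·9 = -24.2; e = -23.2 − (-24.2) = 1

0.5, 1, -1.5, 0, -1, 1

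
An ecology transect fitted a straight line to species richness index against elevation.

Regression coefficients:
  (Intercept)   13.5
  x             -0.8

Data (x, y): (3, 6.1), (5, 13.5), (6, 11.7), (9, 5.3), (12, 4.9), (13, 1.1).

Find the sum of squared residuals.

SSE = 56

x=3: ŷ = 13.5 − 0.8·3 = 11.1; e = 6.1 − 11.1 = -5
x=5: ŷ = 13.5 − 0.8·5 = 9.5; e = 13.5 − 9.5 = 4
x=6: ŷ = 13.5 − 0.8·6 = 8.7; e = 11.7 − 8.7 = 3
x=9: ŷ = 13.5 − 0.8·9 = 6.3; e = 5.3 − 6.3 = -1
x=12: ŷ = 13.5 − 0.8·12 = 3.9; e = 4.9 − 3.9 = 1
x=13: ŷ = 13.5 − 0.8·13 = 3.1; e = 1.1 − 3.1 = -2
SSE = 25 + 16 + 9 + 1 + 1 + 4 = 56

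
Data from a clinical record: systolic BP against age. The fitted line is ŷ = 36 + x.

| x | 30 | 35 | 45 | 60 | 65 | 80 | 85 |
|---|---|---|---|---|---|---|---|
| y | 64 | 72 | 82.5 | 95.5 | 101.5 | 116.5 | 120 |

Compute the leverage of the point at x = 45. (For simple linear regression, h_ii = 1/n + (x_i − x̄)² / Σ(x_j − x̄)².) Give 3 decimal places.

h = 0.197

x̄ = (30 + 35 + 45 + 60 + 65 + 80 + 85)/7 = 57.1429
Σ(x − x̄)² = 736.735 + 490.306 + 147.449 + 8.16327 + 61.7347 + 522.449 + 776.02 = 2742.86
h = 1/7 + (-12.1429)²/2742.86 = 0.142857 + 0.0537574 = 0.197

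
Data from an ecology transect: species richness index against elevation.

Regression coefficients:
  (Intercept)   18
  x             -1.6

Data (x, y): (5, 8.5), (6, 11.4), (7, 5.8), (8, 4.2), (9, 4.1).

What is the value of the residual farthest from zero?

r = 3

x=5: ŷ = 18 − 1.6·5 = 10; r = 8.5 − 10 = -1.5
x=6: ŷ = 18 − 1.6·6 = 8.4; r = 11.4 − 8.4 = 3
x=7: ŷ = 18 − 1.6·7 = 6.8; r = 5.8 − 6.8 = -1
x=8: ŷ = 18 − 1.6·8 = 5.2; r = 4.2 − 5.2 = -1
x=9: ŷ = 18 − 1.6·9 = 3.6; r = 4.1 − 3.6 = 0.5
Largest |r| is 3 at x = 6, residual 3.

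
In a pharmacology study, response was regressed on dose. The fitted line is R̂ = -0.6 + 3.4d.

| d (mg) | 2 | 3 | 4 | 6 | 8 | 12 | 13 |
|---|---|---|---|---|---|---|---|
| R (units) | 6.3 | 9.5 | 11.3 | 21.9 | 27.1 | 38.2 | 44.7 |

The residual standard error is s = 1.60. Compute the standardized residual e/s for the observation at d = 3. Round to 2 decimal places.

-0.06

R̂ = -0.6 + 3.4·3 = 9.6
e = 9.5 − 9.6 = -0.1
e/s = -0.1 / 1.60 = -0.06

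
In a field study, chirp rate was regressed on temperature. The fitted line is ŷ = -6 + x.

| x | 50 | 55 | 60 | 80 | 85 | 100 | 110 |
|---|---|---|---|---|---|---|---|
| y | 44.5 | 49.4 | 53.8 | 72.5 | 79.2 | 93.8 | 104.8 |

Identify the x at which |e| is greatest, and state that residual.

x=50: ŷ = -6 + 50 = 44; e = 44.5 − 44 = 0.5
x=55: ŷ = -6 + 55 = 49; e = 49.4 − 49 = 0.4
x=60: ŷ = -6 + 60 = 54; e = 53.8 − 54 = -0.2
x=80: ŷ = -6 + 80 = 74; e = 72.5 − 74 = -1.5
x=85: ŷ = -6 + 85 = 79; e = 79.2 − 79 = 0.2
x=100: ŷ = -6 + 100 = 94; e = 93.8 − 94 = -0.2
x=110: ŷ = -6 + 110 = 104; e = 104.8 − 104 = 0.8
Largest |e| is 1.5 at x = 80, residual -1.5.

x = 80, e = -1.5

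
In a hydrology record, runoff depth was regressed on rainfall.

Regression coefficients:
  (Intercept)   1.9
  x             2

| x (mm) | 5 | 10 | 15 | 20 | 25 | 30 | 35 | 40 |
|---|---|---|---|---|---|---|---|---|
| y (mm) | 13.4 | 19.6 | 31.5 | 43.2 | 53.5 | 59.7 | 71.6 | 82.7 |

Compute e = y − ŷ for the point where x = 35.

ŷ = 1.9 + 2·35 = 71.9
e = 71.6 − 71.9 = -0.3

e = -0.3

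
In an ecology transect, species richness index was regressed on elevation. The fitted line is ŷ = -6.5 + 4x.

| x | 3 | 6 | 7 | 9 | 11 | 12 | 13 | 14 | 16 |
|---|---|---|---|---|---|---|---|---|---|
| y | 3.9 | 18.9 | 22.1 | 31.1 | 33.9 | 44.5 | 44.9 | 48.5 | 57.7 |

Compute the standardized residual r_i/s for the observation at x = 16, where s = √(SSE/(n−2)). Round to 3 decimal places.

0.095

x=3: ŷ = -6.5 + 4·3 = 5.5; r = 3.9 − 5.5 = -1.6
x=6: ŷ = -6.5 + 4·6 = 17.5; r = 18.9 − 17.5 = 1.4
x=7: ŷ = -6.5 + 4·7 = 21.5; r = 22.1 − 21.5 = 0.6
x=9: ŷ = -6.5 + 4·9 = 29.5; r = 31.1 − 29.5 = 1.6
x=11: ŷ = -6.5 + 4·11 = 37.5; r = 33.9 − 37.5 = -3.6
x=12: ŷ = -6.5 + 4·12 = 41.5; r = 44.5 − 41.5 = 3
x=13: ŷ = -6.5 + 4·13 = 45.5; r = 44.9 − 45.5 = -0.6
x=14: ŷ = -6.5 + 4·14 = 49.5; r = 48.5 − 49.5 = -1
x=16: ŷ = -6.5 + 4·16 = 57.5; r = 57.7 − 57.5 = 0.2
SSE = 2.56 + 1.96 + 0.36 + 2.56 + 12.96 + 9 + 0.36 + 1 + 0.04 = 30.8
s = √(30.8/7) = 2.09762
r/s = 0.2 / 2.09762 = 0.095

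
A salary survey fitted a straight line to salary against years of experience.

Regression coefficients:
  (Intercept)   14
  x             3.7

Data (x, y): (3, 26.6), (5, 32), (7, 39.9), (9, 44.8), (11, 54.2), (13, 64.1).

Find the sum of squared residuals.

x=3: ŷ = 14 + 3.7·3 = 25.1; e = 26.6 − 25.1 = 1.5
x=5: ŷ = 14 + 3.7·5 = 32.5; e = 32 − 32.5 = -0.5
x=7: ŷ = 14 + 3.7·7 = 39.9; e = 39.9 − 39.9 = 0
x=9: ŷ = 14 + 3.7·9 = 47.3; e = 44.8 − 47.3 = -2.5
x=11: ŷ = 14 + 3.7·11 = 54.7; e = 54.2 − 54.7 = -0.5
x=13: ŷ = 14 + 3.7·13 = 62.1; e = 64.1 − 62.1 = 2
SSE = 2.25 + 0.25 + 0 + 6.25 + 0.25 + 4 = 13

SSE = 13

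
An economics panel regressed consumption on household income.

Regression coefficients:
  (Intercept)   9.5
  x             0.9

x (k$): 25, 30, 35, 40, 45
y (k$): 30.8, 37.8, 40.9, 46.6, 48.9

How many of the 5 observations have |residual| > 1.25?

x=25: ŷ = 9.5 + 0.9·25 = 32; e = 30.8 − 32 = -1.2
x=30: ŷ = 9.5 + 0.9·30 = 36.5; e = 37.8 − 36.5 = 1.3
x=35: ŷ = 9.5 + 0.9·35 = 41; e = 40.9 − 41 = -0.1
x=40: ŷ = 9.5 + 0.9·40 = 45.5; e = 46.6 − 45.5 = 1.1
x=45: ŷ = 9.5 + 0.9·45 = 50; e = 48.9 − 50 = -1.1
|e| > 1.25: x=30 (|e|=1.3) → 1

1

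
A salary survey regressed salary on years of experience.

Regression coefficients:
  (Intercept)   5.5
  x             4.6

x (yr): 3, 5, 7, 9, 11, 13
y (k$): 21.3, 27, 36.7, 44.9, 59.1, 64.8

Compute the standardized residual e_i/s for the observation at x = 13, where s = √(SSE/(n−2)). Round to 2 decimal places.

x=3: ŷ = 5.5 + 4.6·3 = 19.3; e = 21.3 − 19.3 = 2
x=5: ŷ = 5.5 + 4.6·5 = 28.5; e = 27 − 28.5 = -1.5
x=7: ŷ = 5.5 + 4.6·7 = 37.7; e = 36.7 − 37.7 = -1
x=9: ŷ = 5.5 + 4.6·9 = 46.9; e = 44.9 − 46.9 = -2
x=11: ŷ = 5.5 + 4.6·11 = 56.1; e = 59.1 − 56.1 = 3
x=13: ŷ = 5.5 + 4.6·13 = 65.3; e = 64.8 − 65.3 = -0.5
SSE = 4 + 2.25 + 1 + 4 + 9 + 0.25 = 20.5
s = √(20.5/4) = 2.26385
e/s = -0.5 / 2.26385 = -0.22

-0.22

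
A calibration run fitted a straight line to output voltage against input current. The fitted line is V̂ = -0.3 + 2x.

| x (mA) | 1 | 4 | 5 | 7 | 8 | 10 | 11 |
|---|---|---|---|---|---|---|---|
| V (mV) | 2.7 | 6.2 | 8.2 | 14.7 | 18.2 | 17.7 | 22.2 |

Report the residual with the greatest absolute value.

x=1: V̂ = -0.3 + 2·1 = 1.7; r = 2.7 − 1.7 = 1
x=4: V̂ = -0.3 + 2·4 = 7.7; r = 6.2 − 7.7 = -1.5
x=5: V̂ = -0.3 + 2·5 = 9.7; r = 8.2 − 9.7 = -1.5
x=7: V̂ = -0.3 + 2·7 = 13.7; r = 14.7 − 13.7 = 1
x=8: V̂ = -0.3 + 2·8 = 15.7; r = 18.2 − 15.7 = 2.5
x=10: V̂ = -0.3 + 2·10 = 19.7; r = 17.7 − 19.7 = -2
x=11: V̂ = -0.3 + 2·11 = 21.7; r = 22.2 − 21.7 = 0.5
Largest |r| is 2.5 at x = 8, residual 2.5.

r = 2.5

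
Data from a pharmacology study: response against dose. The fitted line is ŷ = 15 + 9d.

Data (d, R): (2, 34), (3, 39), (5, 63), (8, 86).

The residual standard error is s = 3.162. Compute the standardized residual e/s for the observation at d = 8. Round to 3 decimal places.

-0.316

ŷ = 15 + 9·8 = 87
e = 86 − 87 = -1
e/s = -1 / 3.162 = -0.316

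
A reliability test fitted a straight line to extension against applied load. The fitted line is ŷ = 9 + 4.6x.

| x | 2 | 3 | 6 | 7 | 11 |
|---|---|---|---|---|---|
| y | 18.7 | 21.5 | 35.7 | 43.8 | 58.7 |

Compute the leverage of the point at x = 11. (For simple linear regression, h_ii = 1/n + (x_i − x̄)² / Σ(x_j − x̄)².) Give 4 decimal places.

h = 0.7323

x̄ = (2 + 3 + 6 + 7 + 11)/5 = 5.8
Σ(x − x̄)² = 14.44 + 7.84 + 0.04 + 1.44 + 27.04 = 50.8
h = 1/5 + (5.2)²/50.8 = 0.2 + 0.532283 = 0.7323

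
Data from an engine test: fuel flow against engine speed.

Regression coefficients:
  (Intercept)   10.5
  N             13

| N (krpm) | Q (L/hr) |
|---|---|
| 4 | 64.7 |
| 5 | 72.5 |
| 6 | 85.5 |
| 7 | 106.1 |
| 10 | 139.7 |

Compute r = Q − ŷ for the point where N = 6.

ŷ = 10.5 + 13·6 = 88.5
r = 85.5 − 88.5 = -3

r = -3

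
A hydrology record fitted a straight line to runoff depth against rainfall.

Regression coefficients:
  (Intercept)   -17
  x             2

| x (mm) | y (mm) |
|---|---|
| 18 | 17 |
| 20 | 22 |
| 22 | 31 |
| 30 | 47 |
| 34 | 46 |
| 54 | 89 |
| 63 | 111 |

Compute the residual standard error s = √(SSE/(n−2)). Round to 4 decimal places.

x=18: ŷ = -17 + 2·18 = 19; e = 17 − 19 = -2
x=20: ŷ = -17 + 2·20 = 23; e = 22 − 23 = -1
x=22: ŷ = -17 + 2·22 = 27; e = 31 − 27 = 4
x=30: ŷ = -17 + 2·30 = 43; e = 47 − 43 = 4
x=34: ŷ = -17 + 2·34 = 51; e = 46 − 51 = -5
x=54: ŷ = -17 + 2·54 = 91; e = 89 − 91 = -2
x=63: ŷ = -17 + 2·63 = 109; e = 111 − 109 = 2
SSE = 4 + 1 + 16 + 16 + 25 + 4 + 4 = 70
s = √(70/5) = √14 ≈ 3.7417

s = 3.7417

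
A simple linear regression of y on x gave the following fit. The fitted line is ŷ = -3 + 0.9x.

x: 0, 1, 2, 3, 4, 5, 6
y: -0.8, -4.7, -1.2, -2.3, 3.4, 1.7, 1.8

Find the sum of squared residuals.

SSE = 23.84

x=0: ŷ = -3 + 0.9·0 = -3; e = -0.8 − (-3) = 2.2
x=1: ŷ = -3 + 0.9·1 = -2.1; e = -4.7 − (-2.1) = -2.6
x=2: ŷ = -3 + 0.9·2 = -1.2; e = -1.2 − (-1.2) = 0
x=3: ŷ = -3 + 0.9·3 = -0.3; e = -2.3 − (-0.3) = -2
x=4: ŷ = -3 + 0.9·4 = 0.6; e = 3.4 − 0.6 = 2.8
x=5: ŷ = -3 + 0.9·5 = 1.5; e = 1.7 − 1.5 = 0.2
x=6: ŷ = -3 + 0.9·6 = 2.4; e = 1.8 − 2.4 = -0.6
SSE = 4.84 + 6.76 + 0 + 4 + 7.84 + 0.04 + 0.36 = 23.84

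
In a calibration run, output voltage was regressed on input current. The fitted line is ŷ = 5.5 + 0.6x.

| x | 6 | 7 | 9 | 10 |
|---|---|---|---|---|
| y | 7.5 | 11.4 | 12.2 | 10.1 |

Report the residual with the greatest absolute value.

r = 1.7

x=6: ŷ = 5.5 + 0.6·6 = 9.1; r = 7.5 − 9.1 = -1.6
x=7: ŷ = 5.5 + 0.6·7 = 9.7; r = 11.4 − 9.7 = 1.7
x=9: ŷ = 5.5 + 0.6·9 = 10.9; r = 12.2 − 10.9 = 1.3
x=10: ŷ = 5.5 + 0.6·10 = 11.5; r = 10.1 − 11.5 = -1.4
Largest |r| is 1.7 at x = 7, residual 1.7.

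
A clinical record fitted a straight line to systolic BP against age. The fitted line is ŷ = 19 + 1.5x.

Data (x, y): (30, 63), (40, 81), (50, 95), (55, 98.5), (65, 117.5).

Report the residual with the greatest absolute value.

x=30: ŷ = 19 + 1.5·30 = 64; e = 63 − 64 = -1
x=40: ŷ = 19 + 1.5·40 = 79; e = 81 − 79 = 2
x=50: ŷ = 19 + 1.5·50 = 94; e = 95 − 94 = 1
x=55: ŷ = 19 + 1.5·55 = 101.5; e = 98.5 − 101.5 = -3
x=65: ŷ = 19 + 1.5·65 = 116.5; e = 117.5 − 116.5 = 1
Largest |e| is 3 at x = 55, residual -3.

e = -3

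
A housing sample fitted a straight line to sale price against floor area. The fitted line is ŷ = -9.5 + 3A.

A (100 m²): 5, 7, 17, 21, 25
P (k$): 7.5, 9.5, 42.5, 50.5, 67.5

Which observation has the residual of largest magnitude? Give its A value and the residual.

A=5: ŷ = -9.5 + 3·5 = 5.5; e = 7.5 − 5.5 = 2
A=7: ŷ = -9.5 + 3·7 = 11.5; e = 9.5 − 11.5 = -2
A=17: ŷ = -9.5 + 3·17 = 41.5; e = 42.5 − 41.5 = 1
A=21: ŷ = -9.5 + 3·21 = 53.5; e = 50.5 − 53.5 = -3
A=25: ŷ = -9.5 + 3·25 = 65.5; e = 67.5 − 65.5 = 2
Largest |e| is 3 at A = 21, residual -3.

A = 21, e = -3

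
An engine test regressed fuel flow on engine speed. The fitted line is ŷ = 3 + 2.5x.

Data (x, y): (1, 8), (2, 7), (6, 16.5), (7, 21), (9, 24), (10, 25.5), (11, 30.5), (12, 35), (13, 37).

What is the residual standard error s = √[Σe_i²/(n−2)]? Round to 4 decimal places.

s = 1.8708

x=1: ŷ = 3 + 2.5·1 = 5.5; e = 8 − 5.5 = 2.5
x=2: ŷ = 3 + 2.5·2 = 8; e = 7 − 8 = -1
x=6: ŷ = 3 + 2.5·6 = 18; e = 16.5 − 18 = -1.5
x=7: ŷ = 3 + 2.5·7 = 20.5; e = 21 − 20.5 = 0.5
x=9: ŷ = 3 + 2.5·9 = 25.5; e = 24 − 25.5 = -1.5
x=10: ŷ = 3 + 2.5·10 = 28; e = 25.5 − 28 = -2.5
x=11: ŷ = 3 + 2.5·11 = 30.5; e = 30.5 − 30.5 = 0
x=12: ŷ = 3 + 2.5·12 = 33; e = 35 − 33 = 2
x=13: ŷ = 3 + 2.5·13 = 35.5; e = 37 − 35.5 = 1.5
SSE = 6.25 + 1 + 2.25 + 0.25 + 2.25 + 6.25 + 0 + 4 + 2.25 = 24.5
s = √(24.5/7) = √3.5 ≈ 1.8708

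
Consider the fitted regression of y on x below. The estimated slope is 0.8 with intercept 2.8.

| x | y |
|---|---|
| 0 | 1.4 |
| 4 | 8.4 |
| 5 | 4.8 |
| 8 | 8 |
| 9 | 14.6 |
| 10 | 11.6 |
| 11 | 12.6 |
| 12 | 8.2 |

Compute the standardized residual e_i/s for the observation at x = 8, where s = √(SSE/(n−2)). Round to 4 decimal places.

x=0: ŷ = 2.8 + 0.8·0 = 2.8; e = 1.4 − 2.8 = -1.4
x=4: ŷ = 2.8 + 0.8·4 = 6; e = 8.4 − 6 = 2.4
x=5: ŷ = 2.8 + 0.8·5 = 6.8; e = 4.8 − 6.8 = -2
x=8: ŷ = 2.8 + 0.8·8 = 9.2; e = 8 − 9.2 = -1.2
x=9: ŷ = 2.8 + 0.8·9 = 10; e = 14.6 − 10 = 4.6
x=10: ŷ = 2.8 + 0.8·10 = 10.8; e = 11.6 − 10.8 = 0.8
x=11: ŷ = 2.8 + 0.8·11 = 11.6; e = 12.6 − 11.6 = 1
x=12: ŷ = 2.8 + 0.8·12 = 12.4; e = 8.2 − 12.4 = -4.2
SSE = 1.96 + 5.76 + 4 + 1.44 + 21.16 + 0.64 + 1 + 17.64 = 53.6
s = √(53.6/6) = 2.98887
e/s = -1.2 / 2.98887 = -0.4015

-0.4015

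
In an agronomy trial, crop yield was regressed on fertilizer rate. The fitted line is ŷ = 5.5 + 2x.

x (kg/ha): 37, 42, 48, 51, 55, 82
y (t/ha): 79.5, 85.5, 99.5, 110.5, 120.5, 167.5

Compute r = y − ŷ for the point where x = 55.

r = 5

ŷ = 5.5 + 2·55 = 115.5
r = 120.5 − 115.5 = 5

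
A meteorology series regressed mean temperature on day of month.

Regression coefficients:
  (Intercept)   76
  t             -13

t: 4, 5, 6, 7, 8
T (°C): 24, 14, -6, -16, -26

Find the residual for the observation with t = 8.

e = 2

T̂ = 76 − 13·8 = -28
e = -26 − (-28) = 2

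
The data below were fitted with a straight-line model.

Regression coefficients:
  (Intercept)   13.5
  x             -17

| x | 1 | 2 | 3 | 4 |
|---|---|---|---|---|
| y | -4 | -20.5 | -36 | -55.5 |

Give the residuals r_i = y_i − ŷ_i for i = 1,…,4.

-0.5, 0, 1.5, -1

x=1: ŷ = 13.5 − 17·1 = -3.5; r = -4 − (-3.5) = -0.5
x=2: ŷ = 13.5 − 17·2 = -20.5; r = -20.5 − (-20.5) = 0
x=3: ŷ = 13.5 − 17·3 = -37.5; r = -36 − (-37.5) = 1.5
x=4: ŷ = 13.5 − 17·4 = -54.5; r = -55.5 − (-54.5) = -1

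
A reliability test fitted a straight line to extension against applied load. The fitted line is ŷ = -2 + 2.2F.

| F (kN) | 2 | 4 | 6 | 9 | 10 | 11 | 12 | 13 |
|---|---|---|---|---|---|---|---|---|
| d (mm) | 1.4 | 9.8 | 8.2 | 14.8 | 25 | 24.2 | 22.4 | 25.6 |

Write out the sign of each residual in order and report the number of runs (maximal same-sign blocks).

F=2: ŷ = -2 + 2.2·2 = 2.4; e = 1.4 − 2.4 = -1
F=4: ŷ = -2 + 2.2·4 = 6.8; e = 9.8 − 6.8 = 3
F=6: ŷ = -2 + 2.2·6 = 11.2; e = 8.2 − 11.2 = -3
F=9: ŷ = -2 + 2.2·9 = 17.8; e = 14.8 − 17.8 = -3
F=10: ŷ = -2 + 2.2·10 = 20; e = 25 − 20 = 5
F=11: ŷ = -2 + 2.2·11 = 22.2; e = 24.2 − 22.2 = 2
F=12: ŷ = -2 + 2.2·12 = 24.4; e = 22.4 − 24.4 = -2
F=13: ŷ = -2 + 2.2·13 = 26.6; e = 25.6 − 26.6 = -1
Signs: − + − − + + − −
Runs: −×1, +×1, −×2, +×2, −×2 → 5

5 runs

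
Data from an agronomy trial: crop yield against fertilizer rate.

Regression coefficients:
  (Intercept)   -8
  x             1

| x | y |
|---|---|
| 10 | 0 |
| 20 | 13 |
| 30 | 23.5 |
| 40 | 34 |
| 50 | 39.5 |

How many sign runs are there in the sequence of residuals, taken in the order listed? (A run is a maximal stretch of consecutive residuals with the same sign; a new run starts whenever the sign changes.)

x=10: ŷ = -8 + 10 = 2; r = 0 − 2 = -2
x=20: ŷ = -8 + 20 = 12; r = 13 − 12 = 1
x=30: ŷ = -8 + 30 = 22; r = 23.5 − 22 = 1.5
x=40: ŷ = -8 + 40 = 32; r = 34 − 32 = 2
x=50: ŷ = -8 + 50 = 42; r = 39.5 − 42 = -2.5
Signs: − + + + −
Runs: −×1, +×3, −×1 → 3

3 runs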